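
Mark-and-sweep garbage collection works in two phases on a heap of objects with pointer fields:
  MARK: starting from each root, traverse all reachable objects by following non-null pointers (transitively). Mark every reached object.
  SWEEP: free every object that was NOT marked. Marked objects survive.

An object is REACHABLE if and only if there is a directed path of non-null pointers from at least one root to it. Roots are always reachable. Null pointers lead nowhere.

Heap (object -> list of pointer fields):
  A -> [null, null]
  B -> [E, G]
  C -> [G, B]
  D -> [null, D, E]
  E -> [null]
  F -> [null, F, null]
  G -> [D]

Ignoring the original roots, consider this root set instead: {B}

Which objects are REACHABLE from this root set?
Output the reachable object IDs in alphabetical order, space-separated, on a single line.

Roots: B
Mark B: refs=E G, marked=B
Mark E: refs=null, marked=B E
Mark G: refs=D, marked=B E G
Mark D: refs=null D E, marked=B D E G
Unmarked (collected): A C F

Answer: B D E G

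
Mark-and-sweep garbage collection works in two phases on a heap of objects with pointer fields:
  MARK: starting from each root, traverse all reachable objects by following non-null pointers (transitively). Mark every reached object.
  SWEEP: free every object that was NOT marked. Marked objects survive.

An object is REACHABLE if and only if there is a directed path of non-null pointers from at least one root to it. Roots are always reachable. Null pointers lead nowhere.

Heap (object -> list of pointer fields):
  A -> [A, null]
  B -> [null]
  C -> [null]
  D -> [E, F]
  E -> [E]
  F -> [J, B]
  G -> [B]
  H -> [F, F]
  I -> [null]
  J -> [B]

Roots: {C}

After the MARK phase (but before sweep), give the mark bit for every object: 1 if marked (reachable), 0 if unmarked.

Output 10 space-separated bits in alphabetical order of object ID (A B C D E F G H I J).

Roots: C
Mark C: refs=null, marked=C
Unmarked (collected): A B D E F G H I J

Answer: 0 0 1 0 0 0 0 0 0 0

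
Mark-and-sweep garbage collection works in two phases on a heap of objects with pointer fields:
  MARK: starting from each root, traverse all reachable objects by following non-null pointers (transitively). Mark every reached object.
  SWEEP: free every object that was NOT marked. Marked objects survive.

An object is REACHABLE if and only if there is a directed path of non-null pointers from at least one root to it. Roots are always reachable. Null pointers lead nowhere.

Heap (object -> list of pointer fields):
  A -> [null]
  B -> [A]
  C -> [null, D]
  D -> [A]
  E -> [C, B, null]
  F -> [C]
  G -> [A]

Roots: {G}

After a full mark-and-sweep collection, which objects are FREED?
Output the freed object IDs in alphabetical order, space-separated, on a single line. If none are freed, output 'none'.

Answer: B C D E F

Derivation:
Roots: G
Mark G: refs=A, marked=G
Mark A: refs=null, marked=A G
Unmarked (collected): B C D E F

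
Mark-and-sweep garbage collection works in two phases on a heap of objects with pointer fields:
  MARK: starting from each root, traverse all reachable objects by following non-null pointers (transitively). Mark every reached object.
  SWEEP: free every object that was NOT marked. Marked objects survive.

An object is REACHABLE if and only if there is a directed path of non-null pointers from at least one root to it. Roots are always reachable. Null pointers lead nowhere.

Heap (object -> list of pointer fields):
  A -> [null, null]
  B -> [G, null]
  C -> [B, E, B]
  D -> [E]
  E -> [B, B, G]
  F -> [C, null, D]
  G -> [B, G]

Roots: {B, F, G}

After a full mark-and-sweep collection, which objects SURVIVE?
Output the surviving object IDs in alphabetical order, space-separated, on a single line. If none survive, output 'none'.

Roots: B F G
Mark B: refs=G null, marked=B
Mark F: refs=C null D, marked=B F
Mark G: refs=B G, marked=B F G
Mark C: refs=B E B, marked=B C F G
Mark D: refs=E, marked=B C D F G
Mark E: refs=B B G, marked=B C D E F G
Unmarked (collected): A

Answer: B C D E F G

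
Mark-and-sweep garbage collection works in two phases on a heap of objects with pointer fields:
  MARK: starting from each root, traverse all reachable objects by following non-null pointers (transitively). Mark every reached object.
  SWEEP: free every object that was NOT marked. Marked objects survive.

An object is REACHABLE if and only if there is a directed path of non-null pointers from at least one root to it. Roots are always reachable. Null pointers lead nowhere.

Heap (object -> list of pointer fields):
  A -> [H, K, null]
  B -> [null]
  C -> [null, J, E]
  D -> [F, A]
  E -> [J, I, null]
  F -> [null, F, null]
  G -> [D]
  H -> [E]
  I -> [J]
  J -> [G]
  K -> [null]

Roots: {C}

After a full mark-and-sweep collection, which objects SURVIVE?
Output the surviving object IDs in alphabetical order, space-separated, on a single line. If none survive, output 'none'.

Roots: C
Mark C: refs=null J E, marked=C
Mark J: refs=G, marked=C J
Mark E: refs=J I null, marked=C E J
Mark G: refs=D, marked=C E G J
Mark I: refs=J, marked=C E G I J
Mark D: refs=F A, marked=C D E G I J
Mark F: refs=null F null, marked=C D E F G I J
Mark A: refs=H K null, marked=A C D E F G I J
Mark H: refs=E, marked=A C D E F G H I J
Mark K: refs=null, marked=A C D E F G H I J K
Unmarked (collected): B

Answer: A C D E F G H I J K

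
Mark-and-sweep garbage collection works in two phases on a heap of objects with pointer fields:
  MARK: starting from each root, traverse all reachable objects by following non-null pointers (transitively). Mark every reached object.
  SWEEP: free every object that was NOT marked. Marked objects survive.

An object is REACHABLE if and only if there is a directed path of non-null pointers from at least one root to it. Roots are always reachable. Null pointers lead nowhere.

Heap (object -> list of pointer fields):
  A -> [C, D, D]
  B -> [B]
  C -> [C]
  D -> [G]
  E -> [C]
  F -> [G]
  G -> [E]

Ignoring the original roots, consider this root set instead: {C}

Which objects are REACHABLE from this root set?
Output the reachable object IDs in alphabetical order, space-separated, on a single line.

Roots: C
Mark C: refs=C, marked=C
Unmarked (collected): A B D E F G

Answer: C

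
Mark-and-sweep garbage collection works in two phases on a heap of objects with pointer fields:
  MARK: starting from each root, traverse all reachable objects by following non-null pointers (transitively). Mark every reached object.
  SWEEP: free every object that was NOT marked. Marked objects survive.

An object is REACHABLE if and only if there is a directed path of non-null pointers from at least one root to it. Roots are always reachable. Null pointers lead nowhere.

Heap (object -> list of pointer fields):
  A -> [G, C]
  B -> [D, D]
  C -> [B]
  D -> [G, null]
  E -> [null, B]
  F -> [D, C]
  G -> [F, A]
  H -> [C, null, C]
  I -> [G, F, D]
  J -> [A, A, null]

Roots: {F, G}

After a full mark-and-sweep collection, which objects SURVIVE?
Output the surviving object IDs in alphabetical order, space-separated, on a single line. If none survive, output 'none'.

Answer: A B C D F G

Derivation:
Roots: F G
Mark F: refs=D C, marked=F
Mark G: refs=F A, marked=F G
Mark D: refs=G null, marked=D F G
Mark C: refs=B, marked=C D F G
Mark A: refs=G C, marked=A C D F G
Mark B: refs=D D, marked=A B C D F G
Unmarked (collected): E H I J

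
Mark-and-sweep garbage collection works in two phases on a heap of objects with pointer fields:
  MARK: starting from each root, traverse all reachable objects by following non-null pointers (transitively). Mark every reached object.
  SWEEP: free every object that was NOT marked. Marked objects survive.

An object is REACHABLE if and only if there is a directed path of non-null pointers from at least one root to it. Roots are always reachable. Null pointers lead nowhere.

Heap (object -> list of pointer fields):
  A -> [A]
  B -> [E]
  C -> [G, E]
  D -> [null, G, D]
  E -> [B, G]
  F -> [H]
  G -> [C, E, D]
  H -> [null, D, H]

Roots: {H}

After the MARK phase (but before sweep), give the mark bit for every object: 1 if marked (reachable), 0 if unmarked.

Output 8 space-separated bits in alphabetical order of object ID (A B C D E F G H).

Roots: H
Mark H: refs=null D H, marked=H
Mark D: refs=null G D, marked=D H
Mark G: refs=C E D, marked=D G H
Mark C: refs=G E, marked=C D G H
Mark E: refs=B G, marked=C D E G H
Mark B: refs=E, marked=B C D E G H
Unmarked (collected): A F

Answer: 0 1 1 1 1 0 1 1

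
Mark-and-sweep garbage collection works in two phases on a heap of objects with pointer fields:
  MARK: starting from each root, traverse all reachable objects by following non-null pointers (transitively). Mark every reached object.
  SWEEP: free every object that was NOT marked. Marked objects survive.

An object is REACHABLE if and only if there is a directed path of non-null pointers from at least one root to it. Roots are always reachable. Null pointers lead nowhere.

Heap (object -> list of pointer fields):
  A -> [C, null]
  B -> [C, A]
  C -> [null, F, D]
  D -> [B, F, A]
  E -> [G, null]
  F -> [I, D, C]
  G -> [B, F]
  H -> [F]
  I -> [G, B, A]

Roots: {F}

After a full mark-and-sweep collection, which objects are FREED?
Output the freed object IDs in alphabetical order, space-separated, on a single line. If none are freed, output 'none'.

Answer: E H

Derivation:
Roots: F
Mark F: refs=I D C, marked=F
Mark I: refs=G B A, marked=F I
Mark D: refs=B F A, marked=D F I
Mark C: refs=null F D, marked=C D F I
Mark G: refs=B F, marked=C D F G I
Mark B: refs=C A, marked=B C D F G I
Mark A: refs=C null, marked=A B C D F G I
Unmarked (collected): E H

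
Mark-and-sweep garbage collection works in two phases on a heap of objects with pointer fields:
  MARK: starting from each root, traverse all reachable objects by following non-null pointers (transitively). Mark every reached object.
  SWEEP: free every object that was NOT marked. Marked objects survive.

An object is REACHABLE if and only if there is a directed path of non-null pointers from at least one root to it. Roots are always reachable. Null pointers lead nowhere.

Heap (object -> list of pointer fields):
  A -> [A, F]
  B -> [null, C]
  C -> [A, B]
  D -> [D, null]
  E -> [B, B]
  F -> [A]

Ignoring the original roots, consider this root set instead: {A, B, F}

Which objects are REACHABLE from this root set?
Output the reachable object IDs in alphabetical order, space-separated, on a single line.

Roots: A B F
Mark A: refs=A F, marked=A
Mark B: refs=null C, marked=A B
Mark F: refs=A, marked=A B F
Mark C: refs=A B, marked=A B C F
Unmarked (collected): D E

Answer: A B C F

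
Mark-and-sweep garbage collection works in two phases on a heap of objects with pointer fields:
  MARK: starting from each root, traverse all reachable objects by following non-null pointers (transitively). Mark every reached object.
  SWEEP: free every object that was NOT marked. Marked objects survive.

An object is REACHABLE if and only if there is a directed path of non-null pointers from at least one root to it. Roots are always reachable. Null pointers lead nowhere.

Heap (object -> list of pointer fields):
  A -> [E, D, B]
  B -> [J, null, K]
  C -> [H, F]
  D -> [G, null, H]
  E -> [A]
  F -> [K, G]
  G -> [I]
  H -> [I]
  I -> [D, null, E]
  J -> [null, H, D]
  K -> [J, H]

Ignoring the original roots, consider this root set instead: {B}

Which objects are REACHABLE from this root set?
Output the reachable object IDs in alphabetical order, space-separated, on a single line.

Answer: A B D E G H I J K

Derivation:
Roots: B
Mark B: refs=J null K, marked=B
Mark J: refs=null H D, marked=B J
Mark K: refs=J H, marked=B J K
Mark H: refs=I, marked=B H J K
Mark D: refs=G null H, marked=B D H J K
Mark I: refs=D null E, marked=B D H I J K
Mark G: refs=I, marked=B D G H I J K
Mark E: refs=A, marked=B D E G H I J K
Mark A: refs=E D B, marked=A B D E G H I J K
Unmarked (collected): C F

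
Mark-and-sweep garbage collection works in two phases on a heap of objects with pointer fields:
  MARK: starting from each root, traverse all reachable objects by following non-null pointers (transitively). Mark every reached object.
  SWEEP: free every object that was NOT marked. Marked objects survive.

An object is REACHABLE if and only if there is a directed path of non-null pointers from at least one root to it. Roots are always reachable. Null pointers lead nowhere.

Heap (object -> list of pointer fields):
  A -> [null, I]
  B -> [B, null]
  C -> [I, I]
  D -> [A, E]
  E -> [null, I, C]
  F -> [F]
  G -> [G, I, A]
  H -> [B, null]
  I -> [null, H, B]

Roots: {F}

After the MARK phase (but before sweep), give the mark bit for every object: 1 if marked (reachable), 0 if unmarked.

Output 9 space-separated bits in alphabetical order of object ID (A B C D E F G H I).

Answer: 0 0 0 0 0 1 0 0 0

Derivation:
Roots: F
Mark F: refs=F, marked=F
Unmarked (collected): A B C D E G H I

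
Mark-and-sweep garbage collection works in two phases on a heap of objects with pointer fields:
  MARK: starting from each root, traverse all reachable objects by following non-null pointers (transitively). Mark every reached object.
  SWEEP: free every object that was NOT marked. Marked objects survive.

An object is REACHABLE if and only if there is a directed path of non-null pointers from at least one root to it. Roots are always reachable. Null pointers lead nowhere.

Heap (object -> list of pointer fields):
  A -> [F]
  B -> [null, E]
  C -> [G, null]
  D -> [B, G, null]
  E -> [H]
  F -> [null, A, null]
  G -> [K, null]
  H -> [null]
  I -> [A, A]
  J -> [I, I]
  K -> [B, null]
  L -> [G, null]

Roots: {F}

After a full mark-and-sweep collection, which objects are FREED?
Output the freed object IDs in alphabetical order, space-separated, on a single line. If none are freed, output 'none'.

Roots: F
Mark F: refs=null A null, marked=F
Mark A: refs=F, marked=A F
Unmarked (collected): B C D E G H I J K L

Answer: B C D E G H I J K L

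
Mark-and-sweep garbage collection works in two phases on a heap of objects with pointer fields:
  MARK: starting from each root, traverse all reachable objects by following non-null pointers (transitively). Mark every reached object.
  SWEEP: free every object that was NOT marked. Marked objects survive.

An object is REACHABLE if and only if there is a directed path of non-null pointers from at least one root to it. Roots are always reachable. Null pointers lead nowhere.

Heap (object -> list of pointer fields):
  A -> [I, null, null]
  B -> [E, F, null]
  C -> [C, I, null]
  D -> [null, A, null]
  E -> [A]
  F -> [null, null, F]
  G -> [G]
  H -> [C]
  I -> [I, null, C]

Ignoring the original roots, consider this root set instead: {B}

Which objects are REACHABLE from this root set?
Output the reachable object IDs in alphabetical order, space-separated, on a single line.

Roots: B
Mark B: refs=E F null, marked=B
Mark E: refs=A, marked=B E
Mark F: refs=null null F, marked=B E F
Mark A: refs=I null null, marked=A B E F
Mark I: refs=I null C, marked=A B E F I
Mark C: refs=C I null, marked=A B C E F I
Unmarked (collected): D G H

Answer: A B C E F I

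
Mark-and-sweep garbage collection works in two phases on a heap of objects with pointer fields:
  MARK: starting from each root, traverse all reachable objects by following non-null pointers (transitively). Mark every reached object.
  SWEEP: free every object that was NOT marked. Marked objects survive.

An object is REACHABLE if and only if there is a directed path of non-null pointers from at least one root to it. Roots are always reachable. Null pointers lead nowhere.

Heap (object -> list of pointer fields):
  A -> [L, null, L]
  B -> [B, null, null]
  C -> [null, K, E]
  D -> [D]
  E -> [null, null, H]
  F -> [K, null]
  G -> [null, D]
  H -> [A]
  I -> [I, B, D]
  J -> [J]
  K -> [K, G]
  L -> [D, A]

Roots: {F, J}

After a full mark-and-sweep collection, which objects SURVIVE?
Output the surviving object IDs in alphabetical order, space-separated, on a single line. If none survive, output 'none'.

Answer: D F G J K

Derivation:
Roots: F J
Mark F: refs=K null, marked=F
Mark J: refs=J, marked=F J
Mark K: refs=K G, marked=F J K
Mark G: refs=null D, marked=F G J K
Mark D: refs=D, marked=D F G J K
Unmarked (collected): A B C E H I L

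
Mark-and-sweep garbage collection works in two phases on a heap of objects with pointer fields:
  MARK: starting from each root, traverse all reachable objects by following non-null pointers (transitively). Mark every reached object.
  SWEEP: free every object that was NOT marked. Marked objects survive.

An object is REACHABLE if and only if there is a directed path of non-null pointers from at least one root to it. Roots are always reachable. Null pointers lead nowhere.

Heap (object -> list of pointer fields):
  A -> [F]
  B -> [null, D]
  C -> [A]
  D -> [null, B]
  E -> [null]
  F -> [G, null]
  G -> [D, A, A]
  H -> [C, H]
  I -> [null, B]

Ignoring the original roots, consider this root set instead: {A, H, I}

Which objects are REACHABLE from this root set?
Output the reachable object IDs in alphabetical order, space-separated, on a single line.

Roots: A H I
Mark A: refs=F, marked=A
Mark H: refs=C H, marked=A H
Mark I: refs=null B, marked=A H I
Mark F: refs=G null, marked=A F H I
Mark C: refs=A, marked=A C F H I
Mark B: refs=null D, marked=A B C F H I
Mark G: refs=D A A, marked=A B C F G H I
Mark D: refs=null B, marked=A B C D F G H I
Unmarked (collected): E

Answer: A B C D F G H I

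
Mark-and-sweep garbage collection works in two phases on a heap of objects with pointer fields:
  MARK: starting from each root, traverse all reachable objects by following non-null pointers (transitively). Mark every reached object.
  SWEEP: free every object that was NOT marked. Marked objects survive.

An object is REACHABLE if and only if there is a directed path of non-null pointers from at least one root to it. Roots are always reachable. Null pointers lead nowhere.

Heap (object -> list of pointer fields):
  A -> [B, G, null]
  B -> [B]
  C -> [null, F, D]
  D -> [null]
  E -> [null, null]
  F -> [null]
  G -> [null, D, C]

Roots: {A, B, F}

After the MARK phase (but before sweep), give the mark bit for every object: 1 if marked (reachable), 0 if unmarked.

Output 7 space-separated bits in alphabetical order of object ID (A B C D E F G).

Roots: A B F
Mark A: refs=B G null, marked=A
Mark B: refs=B, marked=A B
Mark F: refs=null, marked=A B F
Mark G: refs=null D C, marked=A B F G
Mark D: refs=null, marked=A B D F G
Mark C: refs=null F D, marked=A B C D F G
Unmarked (collected): E

Answer: 1 1 1 1 0 1 1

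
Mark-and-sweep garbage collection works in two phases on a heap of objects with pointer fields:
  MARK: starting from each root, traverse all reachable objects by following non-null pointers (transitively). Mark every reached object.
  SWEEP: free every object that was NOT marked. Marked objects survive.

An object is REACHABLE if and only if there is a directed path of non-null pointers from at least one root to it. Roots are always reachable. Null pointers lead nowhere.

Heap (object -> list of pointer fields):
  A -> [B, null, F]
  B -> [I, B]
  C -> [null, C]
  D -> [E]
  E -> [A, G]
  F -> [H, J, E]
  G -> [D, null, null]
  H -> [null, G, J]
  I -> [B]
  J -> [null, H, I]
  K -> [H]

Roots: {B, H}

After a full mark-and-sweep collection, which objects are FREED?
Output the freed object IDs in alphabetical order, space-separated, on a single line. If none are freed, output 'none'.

Roots: B H
Mark B: refs=I B, marked=B
Mark H: refs=null G J, marked=B H
Mark I: refs=B, marked=B H I
Mark G: refs=D null null, marked=B G H I
Mark J: refs=null H I, marked=B G H I J
Mark D: refs=E, marked=B D G H I J
Mark E: refs=A G, marked=B D E G H I J
Mark A: refs=B null F, marked=A B D E G H I J
Mark F: refs=H J E, marked=A B D E F G H I J
Unmarked (collected): C K

Answer: C K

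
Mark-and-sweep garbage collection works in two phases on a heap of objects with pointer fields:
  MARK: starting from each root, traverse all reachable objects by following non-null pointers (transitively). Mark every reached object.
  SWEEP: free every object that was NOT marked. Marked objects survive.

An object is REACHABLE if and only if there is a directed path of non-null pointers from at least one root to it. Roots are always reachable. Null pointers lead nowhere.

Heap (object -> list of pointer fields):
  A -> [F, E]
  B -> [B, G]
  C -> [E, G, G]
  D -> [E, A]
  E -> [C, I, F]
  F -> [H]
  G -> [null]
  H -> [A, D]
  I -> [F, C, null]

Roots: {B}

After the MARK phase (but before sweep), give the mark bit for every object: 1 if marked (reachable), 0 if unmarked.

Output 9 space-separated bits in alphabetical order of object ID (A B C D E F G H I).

Roots: B
Mark B: refs=B G, marked=B
Mark G: refs=null, marked=B G
Unmarked (collected): A C D E F H I

Answer: 0 1 0 0 0 0 1 0 0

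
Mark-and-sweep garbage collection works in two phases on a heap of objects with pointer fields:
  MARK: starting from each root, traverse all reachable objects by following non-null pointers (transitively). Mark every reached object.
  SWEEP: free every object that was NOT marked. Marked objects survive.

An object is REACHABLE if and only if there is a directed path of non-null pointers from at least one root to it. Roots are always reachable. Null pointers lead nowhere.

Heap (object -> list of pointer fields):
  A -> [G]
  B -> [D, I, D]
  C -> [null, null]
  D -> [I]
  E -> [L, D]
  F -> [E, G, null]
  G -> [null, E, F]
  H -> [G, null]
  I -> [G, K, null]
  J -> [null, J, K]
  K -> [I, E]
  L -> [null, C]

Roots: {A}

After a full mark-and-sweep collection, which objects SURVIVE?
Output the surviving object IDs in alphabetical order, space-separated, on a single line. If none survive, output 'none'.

Answer: A C D E F G I K L

Derivation:
Roots: A
Mark A: refs=G, marked=A
Mark G: refs=null E F, marked=A G
Mark E: refs=L D, marked=A E G
Mark F: refs=E G null, marked=A E F G
Mark L: refs=null C, marked=A E F G L
Mark D: refs=I, marked=A D E F G L
Mark C: refs=null null, marked=A C D E F G L
Mark I: refs=G K null, marked=A C D E F G I L
Mark K: refs=I E, marked=A C D E F G I K L
Unmarked (collected): B H J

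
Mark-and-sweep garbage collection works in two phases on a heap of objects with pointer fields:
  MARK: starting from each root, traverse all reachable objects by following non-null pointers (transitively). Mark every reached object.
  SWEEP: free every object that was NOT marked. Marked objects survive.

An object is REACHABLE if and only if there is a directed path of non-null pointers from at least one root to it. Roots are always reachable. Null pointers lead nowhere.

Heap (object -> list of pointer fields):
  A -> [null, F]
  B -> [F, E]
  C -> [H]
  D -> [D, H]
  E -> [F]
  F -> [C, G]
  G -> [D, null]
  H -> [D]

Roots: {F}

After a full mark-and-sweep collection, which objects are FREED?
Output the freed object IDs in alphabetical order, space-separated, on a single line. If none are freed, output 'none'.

Answer: A B E

Derivation:
Roots: F
Mark F: refs=C G, marked=F
Mark C: refs=H, marked=C F
Mark G: refs=D null, marked=C F G
Mark H: refs=D, marked=C F G H
Mark D: refs=D H, marked=C D F G H
Unmarked (collected): A B E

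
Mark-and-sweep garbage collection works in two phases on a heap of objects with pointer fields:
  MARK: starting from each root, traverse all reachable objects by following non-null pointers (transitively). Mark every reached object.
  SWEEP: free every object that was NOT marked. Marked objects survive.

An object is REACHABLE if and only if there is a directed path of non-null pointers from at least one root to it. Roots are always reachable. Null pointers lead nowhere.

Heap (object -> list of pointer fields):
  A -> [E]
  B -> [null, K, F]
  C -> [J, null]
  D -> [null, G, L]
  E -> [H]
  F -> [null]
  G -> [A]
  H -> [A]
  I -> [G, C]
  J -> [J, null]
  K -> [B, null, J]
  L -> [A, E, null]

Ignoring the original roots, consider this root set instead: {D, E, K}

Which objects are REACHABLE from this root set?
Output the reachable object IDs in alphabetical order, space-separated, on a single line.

Roots: D E K
Mark D: refs=null G L, marked=D
Mark E: refs=H, marked=D E
Mark K: refs=B null J, marked=D E K
Mark G: refs=A, marked=D E G K
Mark L: refs=A E null, marked=D E G K L
Mark H: refs=A, marked=D E G H K L
Mark B: refs=null K F, marked=B D E G H K L
Mark J: refs=J null, marked=B D E G H J K L
Mark A: refs=E, marked=A B D E G H J K L
Mark F: refs=null, marked=A B D E F G H J K L
Unmarked (collected): C I

Answer: A B D E F G H J K L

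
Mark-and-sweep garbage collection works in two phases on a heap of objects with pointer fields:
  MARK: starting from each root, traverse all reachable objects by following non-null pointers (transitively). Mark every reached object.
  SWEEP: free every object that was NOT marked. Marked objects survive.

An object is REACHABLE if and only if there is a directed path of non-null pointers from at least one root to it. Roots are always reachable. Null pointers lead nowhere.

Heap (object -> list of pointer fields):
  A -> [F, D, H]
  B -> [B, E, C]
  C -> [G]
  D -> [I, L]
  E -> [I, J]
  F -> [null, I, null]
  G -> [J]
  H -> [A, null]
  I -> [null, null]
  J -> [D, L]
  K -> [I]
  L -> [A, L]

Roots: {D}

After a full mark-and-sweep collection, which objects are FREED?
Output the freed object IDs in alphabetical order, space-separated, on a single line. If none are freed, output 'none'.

Roots: D
Mark D: refs=I L, marked=D
Mark I: refs=null null, marked=D I
Mark L: refs=A L, marked=D I L
Mark A: refs=F D H, marked=A D I L
Mark F: refs=null I null, marked=A D F I L
Mark H: refs=A null, marked=A D F H I L
Unmarked (collected): B C E G J K

Answer: B C E G J K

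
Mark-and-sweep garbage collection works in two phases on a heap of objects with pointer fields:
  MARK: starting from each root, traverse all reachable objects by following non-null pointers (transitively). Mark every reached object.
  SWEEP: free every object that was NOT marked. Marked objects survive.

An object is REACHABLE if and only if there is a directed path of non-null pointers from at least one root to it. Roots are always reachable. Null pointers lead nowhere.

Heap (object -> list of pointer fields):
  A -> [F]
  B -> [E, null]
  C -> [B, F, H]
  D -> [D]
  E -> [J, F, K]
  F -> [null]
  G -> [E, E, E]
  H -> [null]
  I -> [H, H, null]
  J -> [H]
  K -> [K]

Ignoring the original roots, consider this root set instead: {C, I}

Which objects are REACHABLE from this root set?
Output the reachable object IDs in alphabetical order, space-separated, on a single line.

Roots: C I
Mark C: refs=B F H, marked=C
Mark I: refs=H H null, marked=C I
Mark B: refs=E null, marked=B C I
Mark F: refs=null, marked=B C F I
Mark H: refs=null, marked=B C F H I
Mark E: refs=J F K, marked=B C E F H I
Mark J: refs=H, marked=B C E F H I J
Mark K: refs=K, marked=B C E F H I J K
Unmarked (collected): A D G

Answer: B C E F H I J K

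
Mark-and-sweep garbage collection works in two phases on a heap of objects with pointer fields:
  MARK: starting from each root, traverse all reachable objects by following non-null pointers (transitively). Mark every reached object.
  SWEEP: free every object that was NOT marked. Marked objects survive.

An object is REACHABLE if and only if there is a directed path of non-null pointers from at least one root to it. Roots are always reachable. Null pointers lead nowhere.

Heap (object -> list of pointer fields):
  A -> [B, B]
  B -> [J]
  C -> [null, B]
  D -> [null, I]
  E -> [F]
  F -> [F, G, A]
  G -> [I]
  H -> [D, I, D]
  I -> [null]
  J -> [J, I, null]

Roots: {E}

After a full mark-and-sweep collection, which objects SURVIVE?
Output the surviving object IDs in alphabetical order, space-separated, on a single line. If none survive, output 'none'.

Answer: A B E F G I J

Derivation:
Roots: E
Mark E: refs=F, marked=E
Mark F: refs=F G A, marked=E F
Mark G: refs=I, marked=E F G
Mark A: refs=B B, marked=A E F G
Mark I: refs=null, marked=A E F G I
Mark B: refs=J, marked=A B E F G I
Mark J: refs=J I null, marked=A B E F G I J
Unmarked (collected): C D H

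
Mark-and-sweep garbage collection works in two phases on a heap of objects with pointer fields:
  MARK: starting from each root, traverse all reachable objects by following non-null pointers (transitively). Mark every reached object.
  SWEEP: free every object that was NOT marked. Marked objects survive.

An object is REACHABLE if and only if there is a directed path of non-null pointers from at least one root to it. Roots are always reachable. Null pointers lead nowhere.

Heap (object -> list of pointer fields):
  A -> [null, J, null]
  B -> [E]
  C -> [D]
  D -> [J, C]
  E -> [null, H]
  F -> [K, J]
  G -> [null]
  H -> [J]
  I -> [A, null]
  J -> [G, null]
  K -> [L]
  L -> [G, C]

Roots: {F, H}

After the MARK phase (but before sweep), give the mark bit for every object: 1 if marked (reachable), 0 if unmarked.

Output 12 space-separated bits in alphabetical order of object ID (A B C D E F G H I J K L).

Answer: 0 0 1 1 0 1 1 1 0 1 1 1

Derivation:
Roots: F H
Mark F: refs=K J, marked=F
Mark H: refs=J, marked=F H
Mark K: refs=L, marked=F H K
Mark J: refs=G null, marked=F H J K
Mark L: refs=G C, marked=F H J K L
Mark G: refs=null, marked=F G H J K L
Mark C: refs=D, marked=C F G H J K L
Mark D: refs=J C, marked=C D F G H J K L
Unmarked (collected): A B E I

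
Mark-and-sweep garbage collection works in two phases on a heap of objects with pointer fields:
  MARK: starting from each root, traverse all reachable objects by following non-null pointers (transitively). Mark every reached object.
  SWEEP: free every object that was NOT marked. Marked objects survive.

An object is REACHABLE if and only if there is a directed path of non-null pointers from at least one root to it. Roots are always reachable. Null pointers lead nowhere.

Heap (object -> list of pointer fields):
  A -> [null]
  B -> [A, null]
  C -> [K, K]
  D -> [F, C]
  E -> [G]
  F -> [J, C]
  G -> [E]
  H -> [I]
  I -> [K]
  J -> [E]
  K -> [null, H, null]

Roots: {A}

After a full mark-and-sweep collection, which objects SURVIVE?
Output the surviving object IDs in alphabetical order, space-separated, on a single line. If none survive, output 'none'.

Roots: A
Mark A: refs=null, marked=A
Unmarked (collected): B C D E F G H I J K

Answer: A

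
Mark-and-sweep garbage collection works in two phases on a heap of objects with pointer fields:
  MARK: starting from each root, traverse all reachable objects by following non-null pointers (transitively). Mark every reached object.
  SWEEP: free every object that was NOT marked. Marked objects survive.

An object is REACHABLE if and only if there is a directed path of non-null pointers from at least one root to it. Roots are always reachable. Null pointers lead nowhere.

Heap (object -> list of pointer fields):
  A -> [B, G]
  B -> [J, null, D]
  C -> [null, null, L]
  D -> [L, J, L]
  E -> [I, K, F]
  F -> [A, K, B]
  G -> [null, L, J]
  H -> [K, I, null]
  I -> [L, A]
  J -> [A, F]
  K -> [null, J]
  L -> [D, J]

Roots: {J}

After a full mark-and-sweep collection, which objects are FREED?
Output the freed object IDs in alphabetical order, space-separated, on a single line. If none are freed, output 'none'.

Answer: C E H I

Derivation:
Roots: J
Mark J: refs=A F, marked=J
Mark A: refs=B G, marked=A J
Mark F: refs=A K B, marked=A F J
Mark B: refs=J null D, marked=A B F J
Mark G: refs=null L J, marked=A B F G J
Mark K: refs=null J, marked=A B F G J K
Mark D: refs=L J L, marked=A B D F G J K
Mark L: refs=D J, marked=A B D F G J K L
Unmarked (collected): C E H I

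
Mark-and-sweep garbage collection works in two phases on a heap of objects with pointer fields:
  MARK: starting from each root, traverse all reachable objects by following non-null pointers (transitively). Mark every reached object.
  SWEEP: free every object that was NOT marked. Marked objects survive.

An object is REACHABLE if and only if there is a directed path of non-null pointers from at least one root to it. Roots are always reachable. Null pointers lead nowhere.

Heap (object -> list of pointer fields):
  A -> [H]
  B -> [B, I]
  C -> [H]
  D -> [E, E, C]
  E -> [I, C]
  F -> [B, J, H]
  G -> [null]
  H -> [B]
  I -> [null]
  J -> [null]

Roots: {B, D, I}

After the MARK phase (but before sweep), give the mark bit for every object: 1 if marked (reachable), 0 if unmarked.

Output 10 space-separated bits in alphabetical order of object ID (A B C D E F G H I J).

Roots: B D I
Mark B: refs=B I, marked=B
Mark D: refs=E E C, marked=B D
Mark I: refs=null, marked=B D I
Mark E: refs=I C, marked=B D E I
Mark C: refs=H, marked=B C D E I
Mark H: refs=B, marked=B C D E H I
Unmarked (collected): A F G J

Answer: 0 1 1 1 1 0 0 1 1 0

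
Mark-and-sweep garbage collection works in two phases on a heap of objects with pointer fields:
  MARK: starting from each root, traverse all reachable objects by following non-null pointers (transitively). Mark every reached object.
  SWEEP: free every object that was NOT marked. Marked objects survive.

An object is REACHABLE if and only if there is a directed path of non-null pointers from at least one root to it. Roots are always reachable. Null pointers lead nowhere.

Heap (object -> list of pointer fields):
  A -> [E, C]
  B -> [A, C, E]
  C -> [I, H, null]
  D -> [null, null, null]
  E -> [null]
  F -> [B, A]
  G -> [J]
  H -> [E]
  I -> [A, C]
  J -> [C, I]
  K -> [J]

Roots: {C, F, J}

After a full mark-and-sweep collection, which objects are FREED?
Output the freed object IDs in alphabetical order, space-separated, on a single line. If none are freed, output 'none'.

Answer: D G K

Derivation:
Roots: C F J
Mark C: refs=I H null, marked=C
Mark F: refs=B A, marked=C F
Mark J: refs=C I, marked=C F J
Mark I: refs=A C, marked=C F I J
Mark H: refs=E, marked=C F H I J
Mark B: refs=A C E, marked=B C F H I J
Mark A: refs=E C, marked=A B C F H I J
Mark E: refs=null, marked=A B C E F H I J
Unmarked (collected): D G K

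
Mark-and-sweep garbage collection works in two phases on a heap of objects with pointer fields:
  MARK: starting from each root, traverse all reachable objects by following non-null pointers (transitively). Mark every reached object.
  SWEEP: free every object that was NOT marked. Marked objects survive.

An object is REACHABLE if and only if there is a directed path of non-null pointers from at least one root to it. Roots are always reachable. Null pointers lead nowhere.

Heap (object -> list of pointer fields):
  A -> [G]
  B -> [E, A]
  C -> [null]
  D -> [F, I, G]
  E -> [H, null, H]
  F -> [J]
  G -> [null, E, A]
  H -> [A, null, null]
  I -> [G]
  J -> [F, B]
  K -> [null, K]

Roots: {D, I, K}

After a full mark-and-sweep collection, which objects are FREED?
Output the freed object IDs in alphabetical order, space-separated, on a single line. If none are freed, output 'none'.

Answer: C

Derivation:
Roots: D I K
Mark D: refs=F I G, marked=D
Mark I: refs=G, marked=D I
Mark K: refs=null K, marked=D I K
Mark F: refs=J, marked=D F I K
Mark G: refs=null E A, marked=D F G I K
Mark J: refs=F B, marked=D F G I J K
Mark E: refs=H null H, marked=D E F G I J K
Mark A: refs=G, marked=A D E F G I J K
Mark B: refs=E A, marked=A B D E F G I J K
Mark H: refs=A null null, marked=A B D E F G H I J K
Unmarked (collected): C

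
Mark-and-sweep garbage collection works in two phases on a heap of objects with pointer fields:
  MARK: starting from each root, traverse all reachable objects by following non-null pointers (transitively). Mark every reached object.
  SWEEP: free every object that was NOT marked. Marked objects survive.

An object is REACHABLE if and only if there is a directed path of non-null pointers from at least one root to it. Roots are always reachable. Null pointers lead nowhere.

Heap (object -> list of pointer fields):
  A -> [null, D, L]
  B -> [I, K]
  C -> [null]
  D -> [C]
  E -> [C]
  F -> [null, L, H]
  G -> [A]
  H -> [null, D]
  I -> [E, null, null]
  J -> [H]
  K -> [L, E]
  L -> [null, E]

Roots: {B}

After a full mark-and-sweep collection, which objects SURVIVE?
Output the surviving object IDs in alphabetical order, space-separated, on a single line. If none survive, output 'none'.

Roots: B
Mark B: refs=I K, marked=B
Mark I: refs=E null null, marked=B I
Mark K: refs=L E, marked=B I K
Mark E: refs=C, marked=B E I K
Mark L: refs=null E, marked=B E I K L
Mark C: refs=null, marked=B C E I K L
Unmarked (collected): A D F G H J

Answer: B C E I K L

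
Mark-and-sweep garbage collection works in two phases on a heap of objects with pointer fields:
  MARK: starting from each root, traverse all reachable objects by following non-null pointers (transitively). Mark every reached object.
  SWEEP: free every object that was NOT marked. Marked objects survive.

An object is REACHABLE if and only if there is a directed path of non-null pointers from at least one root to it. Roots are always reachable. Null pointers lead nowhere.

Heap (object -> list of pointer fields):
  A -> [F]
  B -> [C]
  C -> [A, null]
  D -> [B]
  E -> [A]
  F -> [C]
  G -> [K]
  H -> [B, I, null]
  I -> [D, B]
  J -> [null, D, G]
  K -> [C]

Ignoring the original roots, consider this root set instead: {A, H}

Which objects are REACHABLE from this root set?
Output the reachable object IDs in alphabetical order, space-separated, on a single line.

Roots: A H
Mark A: refs=F, marked=A
Mark H: refs=B I null, marked=A H
Mark F: refs=C, marked=A F H
Mark B: refs=C, marked=A B F H
Mark I: refs=D B, marked=A B F H I
Mark C: refs=A null, marked=A B C F H I
Mark D: refs=B, marked=A B C D F H I
Unmarked (collected): E G J K

Answer: A B C D F H I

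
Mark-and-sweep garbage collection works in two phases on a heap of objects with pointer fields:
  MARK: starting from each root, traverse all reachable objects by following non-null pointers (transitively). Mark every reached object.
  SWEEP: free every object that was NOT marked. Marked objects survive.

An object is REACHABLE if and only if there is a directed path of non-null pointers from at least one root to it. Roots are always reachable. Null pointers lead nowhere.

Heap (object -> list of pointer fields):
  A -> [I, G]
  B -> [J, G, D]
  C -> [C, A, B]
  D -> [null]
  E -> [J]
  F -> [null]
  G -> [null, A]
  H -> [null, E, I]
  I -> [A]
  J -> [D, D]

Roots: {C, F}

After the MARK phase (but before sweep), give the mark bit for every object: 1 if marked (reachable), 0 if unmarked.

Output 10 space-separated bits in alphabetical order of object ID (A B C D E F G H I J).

Answer: 1 1 1 1 0 1 1 0 1 1

Derivation:
Roots: C F
Mark C: refs=C A B, marked=C
Mark F: refs=null, marked=C F
Mark A: refs=I G, marked=A C F
Mark B: refs=J G D, marked=A B C F
Mark I: refs=A, marked=A B C F I
Mark G: refs=null A, marked=A B C F G I
Mark J: refs=D D, marked=A B C F G I J
Mark D: refs=null, marked=A B C D F G I J
Unmarked (collected): E H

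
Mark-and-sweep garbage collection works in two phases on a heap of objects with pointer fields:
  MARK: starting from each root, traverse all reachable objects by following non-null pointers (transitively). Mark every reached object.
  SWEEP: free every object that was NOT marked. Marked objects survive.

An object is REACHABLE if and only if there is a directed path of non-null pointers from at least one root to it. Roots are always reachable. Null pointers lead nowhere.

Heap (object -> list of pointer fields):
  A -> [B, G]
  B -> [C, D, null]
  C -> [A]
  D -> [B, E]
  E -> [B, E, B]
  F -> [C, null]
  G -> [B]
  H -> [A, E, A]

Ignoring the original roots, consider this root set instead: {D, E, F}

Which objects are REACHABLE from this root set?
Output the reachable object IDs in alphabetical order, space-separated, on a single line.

Answer: A B C D E F G

Derivation:
Roots: D E F
Mark D: refs=B E, marked=D
Mark E: refs=B E B, marked=D E
Mark F: refs=C null, marked=D E F
Mark B: refs=C D null, marked=B D E F
Mark C: refs=A, marked=B C D E F
Mark A: refs=B G, marked=A B C D E F
Mark G: refs=B, marked=A B C D E F G
Unmarked (collected): H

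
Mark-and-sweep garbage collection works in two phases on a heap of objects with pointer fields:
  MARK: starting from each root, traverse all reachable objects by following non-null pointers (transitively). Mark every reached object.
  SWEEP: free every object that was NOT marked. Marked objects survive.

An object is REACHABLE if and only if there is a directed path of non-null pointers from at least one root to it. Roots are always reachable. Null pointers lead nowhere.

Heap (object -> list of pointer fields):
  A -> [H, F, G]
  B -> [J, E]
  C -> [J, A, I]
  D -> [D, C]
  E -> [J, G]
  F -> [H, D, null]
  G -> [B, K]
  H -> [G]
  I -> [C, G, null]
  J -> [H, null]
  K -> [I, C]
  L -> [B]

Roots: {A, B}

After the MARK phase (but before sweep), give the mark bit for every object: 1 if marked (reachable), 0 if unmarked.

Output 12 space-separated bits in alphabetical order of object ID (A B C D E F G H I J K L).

Roots: A B
Mark A: refs=H F G, marked=A
Mark B: refs=J E, marked=A B
Mark H: refs=G, marked=A B H
Mark F: refs=H D null, marked=A B F H
Mark G: refs=B K, marked=A B F G H
Mark J: refs=H null, marked=A B F G H J
Mark E: refs=J G, marked=A B E F G H J
Mark D: refs=D C, marked=A B D E F G H J
Mark K: refs=I C, marked=A B D E F G H J K
Mark C: refs=J A I, marked=A B C D E F G H J K
Mark I: refs=C G null, marked=A B C D E F G H I J K
Unmarked (collected): L

Answer: 1 1 1 1 1 1 1 1 1 1 1 0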